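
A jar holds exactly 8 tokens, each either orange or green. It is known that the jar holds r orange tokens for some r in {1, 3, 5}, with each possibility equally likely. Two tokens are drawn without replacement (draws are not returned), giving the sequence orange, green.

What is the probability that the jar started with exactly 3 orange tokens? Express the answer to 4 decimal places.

0.4054

The likelihood of the observed sequence under each hypothesis: P(data | r = 1) = (1/8)(7/7) = 1/8; P(data | r = 3) = (3/8)(5/7) = 15/56; P(data | r = 5) = (5/8)(3/7) = 15/56.
Multiplying each by its prior: 1/3 · 1/8 = 1/24, 1/3 · 15/56 = 5/56, 1/3 · 15/56 = 5/56; summing to 37/168.
Hence P(r = 3 | data) = (5/56) / (37/168) = 15/37.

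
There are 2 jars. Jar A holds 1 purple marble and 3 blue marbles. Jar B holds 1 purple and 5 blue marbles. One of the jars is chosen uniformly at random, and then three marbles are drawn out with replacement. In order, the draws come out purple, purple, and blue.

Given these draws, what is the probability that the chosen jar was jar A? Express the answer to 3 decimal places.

0.669

The likelihood of the observed sequence under each hypothesis: P(data | jar A) = (1/4)(1/4)(3/4) = 0.046875; P(data | jar B) = (1/6)(1/6)(5/6) = 0.023148.
The prior-weighted likelihoods are 1/2 · 0.046875 = 0.023438, 1/2 · 0.023148 = 0.011574; these sum to 0.035012.
So P(jar A | data) = (0.023438) / (0.035012) = 0.66942.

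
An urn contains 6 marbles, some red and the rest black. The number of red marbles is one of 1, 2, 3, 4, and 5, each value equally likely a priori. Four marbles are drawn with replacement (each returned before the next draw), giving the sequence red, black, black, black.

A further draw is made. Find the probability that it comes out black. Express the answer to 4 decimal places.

0.6509

Compute the likelihood of the observed sequence for each case: P(data | r = 1) = (1/6)(5/6)(5/6)(5/6) = 0.096451; P(data | r = 2) = (2/6)(4/6)(4/6)(4/6) = 0.098765; P(data | r = 3) = (3/6)(3/6)(3/6)(3/6) = 0.0625; P(data | r = 4) = (4/6)(2/6)(2/6)(2/6) = 0.024691; P(data | r = 5) = (5/6)(1/6)(1/6)(1/6) = 0.003858.
Weighting by the prior gives 1/5 · 0.096451 = 0.01929, 1/5 · 0.098765 = 0.019753, 1/5 · 0.0625 = 0.0125, 1/5 · 0.024691 = 0.0049383, 1/5 · 0.003858 = 0.0007716; these sum to 0.057253.
The posterior is then P(r = 1 | data) = 0.33693, P(r = 2 | data) = 0.34501, P(r = 3 | data) = 0.21833, P(r = 4 | data) = 0.086253, P(r = 5 | data) = 0.013477.
Averaging over the posterior, P(black next | data) = (5/6)(0.33693) + (2/3)(0.34501) + (1/2)(0.21833) + (1/3)(0.086253) + (1/6)(0.013477) = 0.65094.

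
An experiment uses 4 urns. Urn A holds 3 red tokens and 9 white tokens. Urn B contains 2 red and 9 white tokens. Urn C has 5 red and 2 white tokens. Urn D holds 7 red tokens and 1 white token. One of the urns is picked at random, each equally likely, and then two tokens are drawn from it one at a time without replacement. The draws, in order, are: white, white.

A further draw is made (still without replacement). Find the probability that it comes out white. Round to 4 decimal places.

Compute the likelihood of the observed sequence for each case: P(data | urn A) = (9/12)(8/11) = 6/11; P(data | urn B) = (9/11)(8/10) = 36/55; P(data | urn C) = (2/7)(1/6) = 1/21; P(data | urn D) = (1/8)(0/7) = 0.
The prior-weighted likelihoods are 1/4 · 6/11 = 3/22, 1/4 · 36/55 = 9/55, 1/4 · 1/21 = 1/84, 1/4 · 0 = 0; these sum to 131/420.
Dividing through by the total gives posterior P(urn A | data) = 0.4372, P(urn B | data) = 0.52464, P(urn C | data) = 0.038168, P(urn D | data) = 0.
The predictive probability is P(white next | data) = (7/10)(0.4372) + (7/9)(0.52464) + (0)(0.038168) = 0.71409.

0.7141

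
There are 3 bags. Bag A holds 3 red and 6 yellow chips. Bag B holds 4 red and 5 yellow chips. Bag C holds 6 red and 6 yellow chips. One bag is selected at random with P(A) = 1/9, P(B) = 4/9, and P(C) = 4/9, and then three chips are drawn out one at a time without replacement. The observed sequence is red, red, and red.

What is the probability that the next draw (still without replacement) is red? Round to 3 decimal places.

For each hypothesis, P(data | H) works out to: P(data | bag A) = (3/9)(2/8)(1/7) = 0.011905; P(data | bag B) = (4/9)(3/8)(2/7) = 0.047619; P(data | bag C) = (6/12)(5/11)(4/10) = 0.090909.
Multiplying each by its prior: 1/9 · 0.011905 = 0.0013228, 4/9 · 0.047619 = 0.021164, 4/9 · 0.090909 = 0.040404; summing to 0.062891.
Dividing through by the total gives posterior P(bag A | data) = 0.021033, P(bag B | data) = 0.33652, P(bag C | data) = 0.64245.
So P(red next | data) = Σ P(red next | H) P(H | data) = (0)(0.021033) + (1/6)(0.33652) + (1/3)(0.64245) = 0.27024.

0.270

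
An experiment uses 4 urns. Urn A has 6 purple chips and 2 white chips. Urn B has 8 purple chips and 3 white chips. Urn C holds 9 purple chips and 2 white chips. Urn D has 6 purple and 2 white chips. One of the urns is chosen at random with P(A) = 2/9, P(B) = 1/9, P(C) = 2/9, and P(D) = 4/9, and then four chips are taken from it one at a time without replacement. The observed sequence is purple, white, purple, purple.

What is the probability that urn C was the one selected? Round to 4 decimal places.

Under each hypothesis, the probability of the observed sequence is: P(data | urn A) = (6/8)(2/7)(5/6)(4/5) = 1/7; P(data | urn B) = (8/11)(3/10)(7/9)(6/8) = 7/55; P(data | urn C) = (9/11)(2/10)(8/9)(7/8) = 7/55; P(data | urn D) = (6/8)(2/7)(5/6)(4/5) = 1/7.
Weighting by the prior gives 2/9 · 1/7 = 2/63, 1/9 · 7/55 = 7/495, 2/9 · 7/55 = 14/495, 4/9 · 1/7 = 4/63; with total 53/385.
Hence P(urn C | data) = (14/495) / (53/385) = 98/477.

0.2055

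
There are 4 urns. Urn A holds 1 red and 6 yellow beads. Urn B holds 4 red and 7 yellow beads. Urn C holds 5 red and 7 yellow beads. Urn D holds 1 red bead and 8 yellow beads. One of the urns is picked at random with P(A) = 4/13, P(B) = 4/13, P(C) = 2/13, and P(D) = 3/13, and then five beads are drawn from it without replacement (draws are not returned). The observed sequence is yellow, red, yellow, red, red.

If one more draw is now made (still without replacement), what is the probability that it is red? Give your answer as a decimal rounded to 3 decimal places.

For each hypothesis, P(data | H) works out to: P(data | urn A) = (6/7)(1/6)(5/5)(0/4) = 0; P(data | urn B) = (7/11)(4/10)(6/9)(3/8)(2/7) = 0.018182; P(data | urn C) = (7/12)(5/11)(6/10)(4/9)(3/8) = 0.026515; P(data | urn D) = (8/9)(1/8)(7/7)(0/6) = 0.
The prior-weighted likelihoods are 4/13 · 0 = 0, 4/13 · 0.018182 = 0.0055944, 2/13 · 0.026515 = 0.0040793, 3/13 · 0 = 0; with total 0.0096737.
Normalising, the posterior is P(urn A | data) = 0, P(urn B | data) = 0.57831, P(urn C | data) = 0.42169, P(urn D | data) = 0.
So P(red next | data) = Σ P(red next | H) P(H | data) = (1/6)(0.57831) + (2/7)(0.42169) = 0.21687.

0.217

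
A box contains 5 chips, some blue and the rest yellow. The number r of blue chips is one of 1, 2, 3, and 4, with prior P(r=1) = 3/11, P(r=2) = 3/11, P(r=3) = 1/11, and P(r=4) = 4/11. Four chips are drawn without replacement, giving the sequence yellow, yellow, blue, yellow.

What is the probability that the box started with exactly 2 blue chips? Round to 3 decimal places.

0.333

Compute the likelihood of the observed sequence for each case: P(data | r = 1) = (4/5)(3/4)(1/3)(2/2) = 1/5; P(data | r = 2) = (3/5)(2/4)(2/3)(1/2) = 1/10; P(data | r = 3) = (2/5)(1/4)(3/3)(0/2) = 0; P(data | r = 4) = (1/5)(0/4) = 0.
Weighting by the prior gives 3/11 · 1/5 = 3/55, 3/11 · 1/10 = 3/110, 1/11 · 0 = 0, 4/11 · 0 = 0; with total 9/110.
So P(r = 2 | data) = (3/110) / (9/110) = 1/3.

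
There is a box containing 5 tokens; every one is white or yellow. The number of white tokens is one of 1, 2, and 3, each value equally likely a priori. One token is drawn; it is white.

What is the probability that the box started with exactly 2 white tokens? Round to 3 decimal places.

0.333

Compute the likelihood of this draw for each case: P(data | r = 1) = (1/5) = 1/5; P(data | r = 2) = (2/5) = 2/5; P(data | r = 3) = (3/5) = 3/5.
Multiplying each by its prior: 1/3 · 1/5 = 1/15, 1/3 · 2/5 = 2/15, 1/3 · 3/5 = 1/5; summing to 2/5.
Therefore the posterior P(r = 2 | data) = (2/15) / (2/5) = 1/3.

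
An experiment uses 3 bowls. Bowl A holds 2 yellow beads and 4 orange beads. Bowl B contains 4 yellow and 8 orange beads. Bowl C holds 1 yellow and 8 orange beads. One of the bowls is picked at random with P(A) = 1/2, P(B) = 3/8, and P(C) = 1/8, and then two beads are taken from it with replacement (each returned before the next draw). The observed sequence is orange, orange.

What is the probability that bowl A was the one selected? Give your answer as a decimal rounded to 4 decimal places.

0.4557

The likelihood of the observed sequence under each hypothesis: P(data | bowl A) = (4/6)(4/6) = 4/9; P(data | bowl B) = (8/12)(8/12) = 4/9; P(data | bowl C) = (8/9)(8/9) = 64/81.
Weighting by the prior gives 1/2 · 4/9 = 2/9, 3/8 · 4/9 = 1/6, 1/8 · 64/81 = 8/81; these sum to 79/162.
Hence P(bowl A | data) = (2/9) / (79/162) = 36/79.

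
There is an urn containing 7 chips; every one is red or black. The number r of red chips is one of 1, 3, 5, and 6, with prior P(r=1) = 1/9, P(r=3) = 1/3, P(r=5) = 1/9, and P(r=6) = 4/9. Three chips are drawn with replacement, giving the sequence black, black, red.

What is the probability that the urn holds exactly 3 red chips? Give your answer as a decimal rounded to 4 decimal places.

0.6429

Compute the likelihood of the observed sequence for each case: P(data | r = 1) = (6/7)(6/7)(1/7) = 0.10496; P(data | r = 3) = (4/7)(4/7)(3/7) = 0.13994; P(data | r = 5) = (2/7)(2/7)(5/7) = 0.058309; P(data | r = 6) = (1/7)(1/7)(6/7) = 0.017493.
Multiplying each by its prior: 1/9 · 0.10496 = 0.011662, 1/3 · 0.13994 = 0.046647, 1/9 · 0.058309 = 0.0064788, 4/9 · 0.017493 = 0.0077745; with total 0.072562.
So P(r = 3 | data) = (0.046647) / (0.072562) = 0.64286.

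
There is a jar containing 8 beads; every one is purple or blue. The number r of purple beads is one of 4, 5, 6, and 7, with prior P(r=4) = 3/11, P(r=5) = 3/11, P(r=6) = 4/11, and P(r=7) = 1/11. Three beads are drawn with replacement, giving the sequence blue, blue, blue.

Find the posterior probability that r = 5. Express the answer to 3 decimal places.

The likelihood of the observed sequence under each hypothesis: P(data | r = 4) = (4/8)(4/8)(4/8) = 0.125; P(data | r = 5) = (3/8)(3/8)(3/8) = 0.052734; P(data | r = 6) = (2/8)(2/8)(2/8) = 0.015625; P(data | r = 7) = (1/8)(1/8)(1/8) = 0.0019531.
The prior-weighted likelihoods are 3/11 · 0.125 = 0.034091, 3/11 · 0.052734 = 0.014382, 4/11 · 0.015625 = 0.0056818, 1/11 · 0.0019531 = 0.00017756; summing to 0.054332.
By Bayes' rule, P(r = 5 | data) = (0.014382) / (0.054332) = 0.26471.

0.265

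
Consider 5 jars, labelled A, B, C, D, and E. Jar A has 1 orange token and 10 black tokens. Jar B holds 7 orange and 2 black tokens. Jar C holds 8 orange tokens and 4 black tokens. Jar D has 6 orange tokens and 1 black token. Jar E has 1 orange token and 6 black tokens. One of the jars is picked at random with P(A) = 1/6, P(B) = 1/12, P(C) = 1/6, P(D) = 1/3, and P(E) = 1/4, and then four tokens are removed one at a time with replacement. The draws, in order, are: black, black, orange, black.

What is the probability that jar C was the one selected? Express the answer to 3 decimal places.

Compute the likelihood of the observed sequence for each case: P(data | jar A) = (10/11)(10/11)(1/11)(10/11) = 0.068301; P(data | jar B) = (2/9)(2/9)(7/9)(2/9) = 0.0085353; P(data | jar C) = (4/12)(4/12)(8/12)(4/12) = 0.024691; P(data | jar D) = (1/7)(1/7)(6/7)(1/7) = 0.002499; P(data | jar E) = (6/7)(6/7)(1/7)(6/7) = 0.089963.
The prior-weighted likelihoods are 1/6 · 0.068301 = 0.011384, 1/12 · 0.0085353 = 0.00071127, 1/6 · 0.024691 = 0.0041152, 1/3 · 0.002499 = 0.00083299, 1/4 · 0.089963 = 0.022491; with total 0.039534.
So P(jar C | data) = (0.0041152) / (0.039534) = 0.10409.

0.104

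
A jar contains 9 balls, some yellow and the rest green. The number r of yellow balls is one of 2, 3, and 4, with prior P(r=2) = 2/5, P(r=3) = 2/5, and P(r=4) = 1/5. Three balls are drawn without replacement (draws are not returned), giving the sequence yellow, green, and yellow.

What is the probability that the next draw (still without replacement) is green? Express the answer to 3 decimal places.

For each hypothesis, P(data | H) works out to: P(data | r = 2) = (2/9)(7/8)(1/7) = 1/36; P(data | r = 3) = (3/9)(6/8)(2/7) = 1/14; P(data | r = 4) = (4/9)(5/8)(3/7) = 5/42.
Weighting by the prior gives 2/5 · 1/36 = 1/90, 2/5 · 1/14 = 1/35, 1/5 · 5/42 = 1/42; these sum to 4/63.
Dividing through by the total gives posterior P(r = 2 | data) = 7/40, P(r = 3 | data) = 9/20, P(r = 4 | data) = 3/8.
Averaging over the posterior, P(green next | data) = (1)(7/40) + (5/6)(9/20) + (2/3)(3/8) = 4/5.

0.800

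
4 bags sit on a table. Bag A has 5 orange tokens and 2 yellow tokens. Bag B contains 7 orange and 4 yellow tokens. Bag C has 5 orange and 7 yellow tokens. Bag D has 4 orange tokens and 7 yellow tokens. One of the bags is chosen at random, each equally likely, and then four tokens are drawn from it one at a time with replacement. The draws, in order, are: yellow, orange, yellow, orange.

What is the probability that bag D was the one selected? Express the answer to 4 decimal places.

0.2577

Under each hypothesis, the probability of the observed sequence is: P(data | bag A) = (2/7)(5/7)(2/7)(5/7) = 0.041649; P(data | bag B) = (4/11)(7/11)(4/11)(7/11) = 0.053548; P(data | bag C) = (7/12)(5/12)(7/12)(5/12) = 0.059076; P(data | bag D) = (7/11)(4/11)(7/11)(4/11) = 0.053548.
Multiplying each by its prior: 1/4 · 0.041649 = 0.010412, 1/4 · 0.053548 = 0.013387, 1/4 · 0.059076 = 0.014769, 1/4 · 0.053548 = 0.013387; with total 0.051955.
So P(bag D | data) = (0.013387) / (0.051955) = 0.25766.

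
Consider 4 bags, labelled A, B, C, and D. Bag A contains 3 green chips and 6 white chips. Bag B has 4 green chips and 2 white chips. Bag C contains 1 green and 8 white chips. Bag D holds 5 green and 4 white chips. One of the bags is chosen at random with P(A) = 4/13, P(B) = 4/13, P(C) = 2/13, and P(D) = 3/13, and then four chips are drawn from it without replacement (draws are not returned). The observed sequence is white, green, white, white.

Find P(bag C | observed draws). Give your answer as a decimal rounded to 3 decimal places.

0.272

For each hypothesis, P(data | H) works out to: P(data | bag A) = (6/9)(3/8)(5/7)(4/6) = 0.11905; P(data | bag B) = (2/6)(4/5)(1/4)(0/3) = 0; P(data | bag C) = (8/9)(1/8)(7/7)(6/6) = 0.11111; P(data | bag D) = (4/9)(5/8)(3/7)(2/6) = 0.039683.
Weighting by the prior gives 4/13 · 0.11905 = 0.03663, 4/13 · 0 = 0, 2/13 · 0.11111 = 0.017094, 3/13 · 0.039683 = 0.0091575; summing to 0.062882.
By Bayes' rule, P(bag C | data) = (0.017094) / (0.062882) = 0.27184.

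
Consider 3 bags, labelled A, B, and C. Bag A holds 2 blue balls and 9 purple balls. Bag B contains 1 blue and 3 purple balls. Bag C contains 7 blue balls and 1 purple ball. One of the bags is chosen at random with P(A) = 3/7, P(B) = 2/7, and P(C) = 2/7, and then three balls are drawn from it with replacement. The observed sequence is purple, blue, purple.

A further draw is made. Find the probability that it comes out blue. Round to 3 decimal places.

0.238

For each hypothesis, P(data | H) works out to: P(data | bag A) = (9/11)(2/11)(9/11) = 0.12171; P(data | bag B) = (3/4)(1/4)(3/4) = 0.14062; P(data | bag C) = (1/8)(7/8)(1/8) = 0.013672.
Weighting by the prior gives 3/7 · 0.12171 = 0.052163, 2/7 · 0.14062 = 0.040179, 2/7 · 0.013672 = 0.0039062; these sum to 0.096248.
Normalising, the posterior is P(bag A | data) = 0.54196, P(bag B | data) = 0.41745, P(bag C | data) = 0.040585.
Averaging over the posterior, P(blue next | data) = (2/11)(0.54196) + (1/4)(0.41745) + (7/8)(0.040585) = 0.23841.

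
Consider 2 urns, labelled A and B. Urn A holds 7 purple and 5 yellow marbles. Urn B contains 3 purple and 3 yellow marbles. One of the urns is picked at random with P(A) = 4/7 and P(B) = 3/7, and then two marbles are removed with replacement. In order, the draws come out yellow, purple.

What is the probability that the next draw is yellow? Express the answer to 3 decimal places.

The likelihood of the observed sequence under each hypothesis: P(data | urn A) = (5/12)(7/12) = 35/144; P(data | urn B) = (3/6)(3/6) = 1/4.
Weighting by the prior gives 4/7 · 35/144 = 5/36, 3/7 · 1/4 = 3/28; these sum to 31/126.
Dividing through by the total gives posterior P(urn A | data) = 35/62, P(urn B | data) = 27/62.
So P(yellow next | data) = Σ P(yellow next | H) P(H | data) = (5/12)(35/62) + (1/2)(27/62) = 337/744.

0.453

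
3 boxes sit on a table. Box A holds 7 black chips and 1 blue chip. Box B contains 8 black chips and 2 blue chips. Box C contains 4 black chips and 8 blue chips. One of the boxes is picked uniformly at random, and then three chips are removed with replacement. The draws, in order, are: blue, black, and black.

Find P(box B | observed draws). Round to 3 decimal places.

0.430

The likelihood of the observed sequence under each hypothesis: P(data | box A) = (1/8)(7/8)(7/8) = 0.095703; P(data | box B) = (2/10)(8/10)(8/10) = 0.128; P(data | box C) = (8/12)(4/12)(4/12) = 0.074074.
Multiplying each by its prior: 1/3 · 0.095703 = 0.031901, 1/3 · 0.128 = 0.042667, 1/3 · 0.074074 = 0.024691; with total 0.099259.
Hence P(box B | data) = (0.042667) / (0.099259) = 0.42985.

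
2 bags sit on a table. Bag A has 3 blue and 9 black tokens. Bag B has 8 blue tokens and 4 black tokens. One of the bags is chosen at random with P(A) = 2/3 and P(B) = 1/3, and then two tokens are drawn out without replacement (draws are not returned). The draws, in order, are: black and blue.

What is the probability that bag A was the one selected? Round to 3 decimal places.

Under each hypothesis, the probability of the observed sequence is: P(data | bag A) = (9/12)(3/11) = 9/44; P(data | bag B) = (4/12)(8/11) = 8/33.
Weighting by the prior gives 2/3 · 9/44 = 3/22, 1/3 · 8/33 = 8/99; these sum to 43/198.
So P(bag A | data) = (3/22) / (43/198) = 27/43.

0.628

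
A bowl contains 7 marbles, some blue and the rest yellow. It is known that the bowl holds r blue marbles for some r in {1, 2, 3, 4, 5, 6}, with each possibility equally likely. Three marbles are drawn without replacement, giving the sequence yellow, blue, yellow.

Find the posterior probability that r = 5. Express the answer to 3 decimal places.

0.071

Under each hypothesis, the probability of the observed sequence is: P(data | r = 1) = (6/7)(1/6)(5/5) = 1/7; P(data | r = 2) = (5/7)(2/6)(4/5) = 4/21; P(data | r = 3) = (4/7)(3/6)(3/5) = 6/35; P(data | r = 4) = (3/7)(4/6)(2/5) = 4/35; P(data | r = 5) = (2/7)(5/6)(1/5) = 1/21; P(data | r = 6) = (1/7)(6/6)(0/5) = 0.
Weighting by the prior gives 1/6 · 1/7 = 1/42, 1/6 · 4/21 = 2/63, 1/6 · 6/35 = 1/35, 1/6 · 4/35 = 2/105, 1/6 · 1/21 = 1/126, 1/6 · 0 = 0; these sum to 1/9.
Hence P(r = 5 | data) = (1/126) / (1/9) = 1/14.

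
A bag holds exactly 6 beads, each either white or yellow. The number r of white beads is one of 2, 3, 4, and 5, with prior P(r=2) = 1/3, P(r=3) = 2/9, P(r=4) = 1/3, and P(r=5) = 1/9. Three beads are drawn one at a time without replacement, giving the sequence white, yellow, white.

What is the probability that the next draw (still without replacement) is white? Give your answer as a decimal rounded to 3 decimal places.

The likelihood of the observed sequence under each hypothesis: P(data | r = 2) = (2/6)(4/5)(1/4) = 1/15; P(data | r = 3) = (3/6)(3/5)(2/4) = 3/20; P(data | r = 4) = (4/6)(2/5)(3/4) = 1/5; P(data | r = 5) = (5/6)(1/5)(4/4) = 1/6.
The prior-weighted likelihoods are 1/3 · 1/15 = 1/45, 2/9 · 3/20 = 1/30, 1/3 · 1/5 = 1/15, 1/9 · 1/6 = 1/54; these sum to 19/135.
Normalising, the posterior is P(r = 2 | data) = 3/19, P(r = 3 | data) = 9/38, P(r = 4 | data) = 9/19, P(r = 5 | data) = 5/38.
So P(white next | data) = Σ P(white next | H) P(H | data) = (0)(3/19) + (1/3)(9/38) + (2/3)(9/19) + (1)(5/38) = 10/19.

0.526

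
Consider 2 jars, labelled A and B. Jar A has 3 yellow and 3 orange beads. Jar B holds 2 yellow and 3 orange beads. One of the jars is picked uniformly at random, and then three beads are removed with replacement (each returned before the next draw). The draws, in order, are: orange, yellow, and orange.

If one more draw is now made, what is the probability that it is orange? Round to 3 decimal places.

Under each hypothesis, the probability of the observed sequence is: P(data | jar A) = (3/6)(3/6)(3/6) = 0.125; P(data | jar B) = (3/5)(2/5)(3/5) = 0.144.
Weighting by the prior gives 1/2 · 0.125 = 0.0625, 1/2 · 0.144 = 0.072; summing to 0.1345.
Dividing through by the total gives posterior P(jar A | data) = 0.46468, P(jar B | data) = 0.53532.
Averaging over the posterior, P(orange next | data) = (1/2)(0.46468) + (3/5)(0.53532) = 0.55353.

0.554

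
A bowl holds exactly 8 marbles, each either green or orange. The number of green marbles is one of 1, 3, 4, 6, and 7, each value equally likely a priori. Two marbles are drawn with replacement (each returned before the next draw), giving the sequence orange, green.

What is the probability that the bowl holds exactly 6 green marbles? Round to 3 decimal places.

0.211

For each hypothesis, P(data | H) works out to: P(data | r = 1) = (7/8)(1/8) = 7/64; P(data | r = 3) = (5/8)(3/8) = 15/64; P(data | r = 4) = (4/8)(4/8) = 1/4; P(data | r = 6) = (2/8)(6/8) = 3/16; P(data | r = 7) = (1/8)(7/8) = 7/64.
Multiplying each by its prior: 1/5 · 7/64 = 7/320, 1/5 · 15/64 = 3/64, 1/5 · 1/4 = 1/20, 1/5 · 3/16 = 3/80, 1/5 · 7/64 = 7/320; with total 57/320.
Hence P(r = 6 | data) = (3/80) / (57/320) = 4/19.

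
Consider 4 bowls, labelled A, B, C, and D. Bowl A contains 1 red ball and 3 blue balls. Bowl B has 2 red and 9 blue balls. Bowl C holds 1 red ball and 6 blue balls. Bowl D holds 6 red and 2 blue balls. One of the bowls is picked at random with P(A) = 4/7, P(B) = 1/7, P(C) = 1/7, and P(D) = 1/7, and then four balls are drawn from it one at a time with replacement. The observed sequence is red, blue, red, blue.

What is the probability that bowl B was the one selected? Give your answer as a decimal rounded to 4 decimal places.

Compute the likelihood of the observed sequence for each case: P(data | bowl A) = (1/4)(3/4)(1/4)(3/4) = 0.035156; P(data | bowl B) = (2/11)(9/11)(2/11)(9/11) = 0.02213; P(data | bowl C) = (1/7)(6/7)(1/7)(6/7) = 0.014994; P(data | bowl D) = (6/8)(2/8)(6/8)(2/8) = 0.035156.
Weighting by the prior gives 4/7 · 0.035156 = 0.020089, 1/7 · 0.02213 = 0.0031614, 1/7 · 0.014994 = 0.002142, 1/7 · 0.035156 = 0.0050223; these sum to 0.030415.
Hence P(bowl B | data) = (0.0031614) / (0.030415) = 0.10394.

0.1039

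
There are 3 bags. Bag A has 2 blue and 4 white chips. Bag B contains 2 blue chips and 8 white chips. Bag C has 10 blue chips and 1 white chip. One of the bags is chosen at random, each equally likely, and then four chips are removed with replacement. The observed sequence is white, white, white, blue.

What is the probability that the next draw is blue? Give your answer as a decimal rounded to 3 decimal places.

Compute the likelihood of the observed sequence for each case: P(data | bag A) = (4/6)(4/6)(4/6)(2/6) = 0.098765; P(data | bag B) = (8/10)(8/10)(8/10)(2/10) = 0.1024; P(data | bag C) = (1/11)(1/11)(1/11)(10/11) = 0.00068301.
Weighting by the prior gives 1/3 · 0.098765 = 0.032922, 1/3 · 0.1024 = 0.034133, 1/3 · 0.00068301 = 0.00022767; with total 0.067283.
Dividing through by the total gives posterior P(bag A | data) = 0.4893, P(bag B | data) = 0.50731, P(bag C | data) = 0.0033838.
The predictive probability is P(blue next | data) = (1/3)(0.4893) + (1/5)(0.50731) + (10/11)(0.0033838) = 0.26764.

0.268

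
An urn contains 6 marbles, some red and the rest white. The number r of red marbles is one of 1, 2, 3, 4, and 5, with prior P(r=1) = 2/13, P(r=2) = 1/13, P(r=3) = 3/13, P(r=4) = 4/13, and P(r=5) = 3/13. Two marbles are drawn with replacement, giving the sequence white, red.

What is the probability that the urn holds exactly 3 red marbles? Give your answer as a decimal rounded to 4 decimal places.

Under each hypothesis, the probability of the observed sequence is: P(data | r = 1) = (5/6)(1/6) = 5/36; P(data | r = 2) = (4/6)(2/6) = 2/9; P(data | r = 3) = (3/6)(3/6) = 1/4; P(data | r = 4) = (2/6)(4/6) = 2/9; P(data | r = 5) = (1/6)(5/6) = 5/36.
Weighting by the prior gives 2/13 · 5/36 = 5/234, 1/13 · 2/9 = 2/117, 3/13 · 1/4 = 3/52, 4/13 · 2/9 = 8/117, 3/13 · 5/36 = 5/156; with total 23/117.
Therefore the posterior P(r = 3 | data) = (3/52) / (23/117) = 27/92.

0.2935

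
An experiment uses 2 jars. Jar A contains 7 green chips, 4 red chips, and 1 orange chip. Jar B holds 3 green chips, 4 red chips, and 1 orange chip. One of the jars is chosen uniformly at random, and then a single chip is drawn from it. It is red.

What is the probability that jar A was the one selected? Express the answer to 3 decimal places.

Compute the likelihood of this draw for each case: P(data | jar A) = (4/12) = 1/3; P(data | jar B) = (4/8) = 1/2.
The prior-weighted likelihoods are 1/2 · 1/3 = 1/6, 1/2 · 1/2 = 1/4; with total 5/12.
Hence P(jar A | data) = (1/6) / (5/12) = 2/5.

0.400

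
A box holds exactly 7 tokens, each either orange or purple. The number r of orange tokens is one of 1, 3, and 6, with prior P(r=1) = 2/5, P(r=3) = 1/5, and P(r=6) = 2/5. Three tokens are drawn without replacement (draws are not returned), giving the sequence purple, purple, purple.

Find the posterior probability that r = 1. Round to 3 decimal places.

The likelihood of the observed sequence under each hypothesis: P(data | r = 1) = (6/7)(5/6)(4/5) = 4/7; P(data | r = 3) = (4/7)(3/6)(2/5) = 4/35; P(data | r = 6) = (1/7)(0/6) = 0.
Multiplying each by its prior: 2/5 · 4/7 = 8/35, 1/5 · 4/35 = 4/175, 2/5 · 0 = 0; these sum to 44/175.
By Bayes' rule, P(r = 1 | data) = (8/35) / (44/175) = 10/11.

0.909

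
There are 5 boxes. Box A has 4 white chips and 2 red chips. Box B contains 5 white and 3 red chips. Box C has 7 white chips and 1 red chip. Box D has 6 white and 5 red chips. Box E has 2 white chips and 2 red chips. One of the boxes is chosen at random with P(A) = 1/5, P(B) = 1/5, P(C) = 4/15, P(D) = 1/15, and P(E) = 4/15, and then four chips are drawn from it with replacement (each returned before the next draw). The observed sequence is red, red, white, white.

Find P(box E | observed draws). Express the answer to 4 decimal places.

0.3719

Compute the likelihood of the observed sequence for each case: P(data | box A) = (2/6)(2/6)(4/6)(4/6) = 0.049383; P(data | box B) = (3/8)(3/8)(5/8)(5/8) = 0.054932; P(data | box C) = (1/8)(1/8)(7/8)(7/8) = 0.011963; P(data | box D) = (5/11)(5/11)(6/11)(6/11) = 0.061471; P(data | box E) = (2/4)(2/4)(2/4)(2/4) = 0.0625.
Multiplying each by its prior: 1/5 · 0.049383 = 0.0098765, 1/5 · 0.054932 = 0.010986, 4/15 · 0.011963 = 0.0031901, 1/15 · 0.061471 = 0.0040981, 4/15 · 0.0625 = 0.016667; with total 0.044818.
So P(box E | data) = (0.016667) / (0.044818) = 0.37188.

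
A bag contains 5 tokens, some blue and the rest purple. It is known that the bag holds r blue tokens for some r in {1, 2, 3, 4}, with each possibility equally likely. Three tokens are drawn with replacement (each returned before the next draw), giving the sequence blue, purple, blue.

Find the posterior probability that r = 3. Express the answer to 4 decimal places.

0.3600

Under each hypothesis, the probability of the observed sequence is: P(data | r = 1) = (1/5)(4/5)(1/5) = 4/125; P(data | r = 2) = (2/5)(3/5)(2/5) = 12/125; P(data | r = 3) = (3/5)(2/5)(3/5) = 18/125; P(data | r = 4) = (4/5)(1/5)(4/5) = 16/125.
Multiplying each by its prior: 1/4 · 4/125 = 1/125, 1/4 · 12/125 = 3/125, 1/4 · 18/125 = 9/250, 1/4 · 16/125 = 4/125; summing to 1/10.
Therefore the posterior P(r = 3 | data) = (9/250) / (1/10) = 9/25.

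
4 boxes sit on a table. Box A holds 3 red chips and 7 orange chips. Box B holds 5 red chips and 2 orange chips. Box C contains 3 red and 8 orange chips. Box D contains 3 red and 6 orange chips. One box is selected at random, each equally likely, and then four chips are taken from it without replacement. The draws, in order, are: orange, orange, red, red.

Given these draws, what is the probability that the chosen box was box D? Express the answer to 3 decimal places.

0.298

For each hypothesis, P(data | H) works out to: P(data | box A) = (7/10)(6/9)(3/8)(2/7) = 0.05; P(data | box B) = (2/7)(1/6)(5/5)(4/4) = 0.047619; P(data | box C) = (8/11)(7/10)(3/9)(2/8) = 0.042424; P(data | box D) = (6/9)(5/8)(3/7)(2/6) = 0.059524.
The prior-weighted likelihoods are 1/4 · 0.05 = 0.0125, 1/4 · 0.047619 = 0.011905, 1/4 · 0.042424 = 0.010606, 1/4 · 0.059524 = 0.014881; with total 0.049892.
By Bayes' rule, P(box D | data) = (0.014881) / (0.049892) = 0.29826.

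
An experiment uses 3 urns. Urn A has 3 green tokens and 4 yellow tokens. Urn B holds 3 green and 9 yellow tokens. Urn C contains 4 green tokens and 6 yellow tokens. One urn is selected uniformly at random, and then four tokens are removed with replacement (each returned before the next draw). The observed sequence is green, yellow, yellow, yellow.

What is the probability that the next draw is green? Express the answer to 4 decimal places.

Compute the likelihood of the observed sequence for each case: P(data | urn A) = (3/7)(4/7)(4/7)(4/7) = 0.079967; P(data | urn B) = (3/12)(9/12)(9/12)(9/12) = 0.10547; P(data | urn C) = (4/10)(6/10)(6/10)(6/10) = 0.0864.
Multiplying each by its prior: 1/3 · 0.079967 = 0.026656, 1/3 · 0.10547 = 0.035156, 1/3 · 0.0864 = 0.0288; with total 0.090612.
Normalising, the posterior is P(urn A | data) = 0.29417, P(urn B | data) = 0.38799, P(urn C | data) = 0.31784.
So P(green next | data) = Σ P(green next | H) P(H | data) = (3/7)(0.29417) + (1/4)(0.38799) + (2/5)(0.31784) = 0.35021.

0.3502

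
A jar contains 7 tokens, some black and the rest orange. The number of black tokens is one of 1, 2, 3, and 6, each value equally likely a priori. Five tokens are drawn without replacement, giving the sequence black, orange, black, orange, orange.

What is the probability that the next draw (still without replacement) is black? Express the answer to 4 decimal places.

0.2727

Under each hypothesis, the probability of the observed sequence is: P(data | r = 1) = (1/7)(6/6)(0/5) = 0; P(data | r = 2) = (2/7)(5/6)(1/5)(4/4)(3/3) = 1/21; P(data | r = 3) = (3/7)(4/6)(2/5)(3/4)(2/3) = 2/35; P(data | r = 6) = (6/7)(1/6)(5/5)(0/4) = 0.
Multiplying each by its prior: 1/4 · 0 = 0, 1/4 · 1/21 = 1/84, 1/4 · 2/35 = 1/70, 1/4 · 0 = 0; with total 11/420.
Dividing through by the total gives posterior P(r = 1 | data) = 0, P(r = 2 | data) = 5/11, P(r = 3 | data) = 6/11, P(r = 6 | data) = 0.
The predictive probability is P(black next | data) = (0)(5/11) + (1/2)(6/11) = 3/11.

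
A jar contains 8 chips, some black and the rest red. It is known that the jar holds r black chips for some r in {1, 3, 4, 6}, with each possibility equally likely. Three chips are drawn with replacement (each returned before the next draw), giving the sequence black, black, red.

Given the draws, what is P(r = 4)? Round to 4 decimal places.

0.3404

Under each hypothesis, the probability of the observed sequence is: P(data | r = 1) = (1/8)(1/8)(7/8) = 0.013672; P(data | r = 3) = (3/8)(3/8)(5/8) = 0.087891; P(data | r = 4) = (4/8)(4/8)(4/8) = 0.125; P(data | r = 6) = (6/8)(6/8)(2/8) = 0.14062.
Weighting by the prior gives 1/4 · 0.013672 = 0.003418, 1/4 · 0.087891 = 0.021973, 1/4 · 0.125 = 0.03125, 1/4 · 0.14062 = 0.035156; these sum to 0.091797.
So P(r = 4 | data) = (0.03125) / (0.091797) = 0.34043.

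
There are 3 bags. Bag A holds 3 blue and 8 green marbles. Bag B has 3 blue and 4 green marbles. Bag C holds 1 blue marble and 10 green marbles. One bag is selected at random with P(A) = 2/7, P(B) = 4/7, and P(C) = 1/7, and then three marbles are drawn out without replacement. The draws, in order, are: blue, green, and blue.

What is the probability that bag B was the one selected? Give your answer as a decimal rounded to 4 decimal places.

For each hypothesis, P(data | H) works out to: P(data | bag A) = (3/11)(8/10)(2/9) = 0.048485; P(data | bag B) = (3/7)(4/6)(2/5) = 0.11429; P(data | bag C) = (1/11)(10/10)(0/9) = 0.
Multiplying each by its prior: 2/7 · 0.048485 = 0.013853, 4/7 · 0.11429 = 0.065306, 1/7 · 0 = 0; summing to 0.079159.
Therefore the posterior P(bag B | data) = (0.065306) / (0.079159) = 0.825.

0.8250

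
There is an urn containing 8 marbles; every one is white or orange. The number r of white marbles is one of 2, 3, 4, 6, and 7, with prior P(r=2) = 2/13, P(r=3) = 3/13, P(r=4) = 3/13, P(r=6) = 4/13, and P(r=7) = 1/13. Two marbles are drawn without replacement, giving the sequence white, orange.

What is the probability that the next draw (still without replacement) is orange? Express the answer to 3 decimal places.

The likelihood of the observed sequence under each hypothesis: P(data | r = 2) = (2/8)(6/7) = 3/14; P(data | r = 3) = (3/8)(5/7) = 15/56; P(data | r = 4) = (4/8)(4/7) = 2/7; P(data | r = 6) = (6/8)(2/7) = 3/14; P(data | r = 7) = (7/8)(1/7) = 1/8.
Multiplying each by its prior: 2/13 · 3/14 = 3/91, 3/13 · 15/56 = 45/728, 3/13 · 2/7 = 6/91, 4/13 · 3/14 = 6/91, 1/13 · 1/8 = 1/104; summing to 43/182.
The posterior is then P(r = 2 | data) = 6/43, P(r = 3 | data) = 45/172, P(r = 4 | data) = 12/43, P(r = 6 | data) = 12/43, P(r = 7 | data) = 7/172.
The predictive probability is P(orange next | data) = (5/6)(6/43) + (2/3)(45/172) + (1/2)(12/43) + (1/6)(12/43) + (0)(7/172) = 41/86.

0.477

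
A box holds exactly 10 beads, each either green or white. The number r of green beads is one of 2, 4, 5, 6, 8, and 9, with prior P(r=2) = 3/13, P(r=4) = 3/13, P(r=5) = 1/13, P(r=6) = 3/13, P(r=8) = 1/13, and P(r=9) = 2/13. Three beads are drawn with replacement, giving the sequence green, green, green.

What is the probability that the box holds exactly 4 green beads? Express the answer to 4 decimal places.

Under each hypothesis, the probability of the observed sequence is: P(data | r = 2) = (2/10)(2/10)(2/10) = 0.008; P(data | r = 4) = (4/10)(4/10)(4/10) = 0.064; P(data | r = 5) = (5/10)(5/10)(5/10) = 0.125; P(data | r = 6) = (6/10)(6/10)(6/10) = 0.216; P(data | r = 8) = (8/10)(8/10)(8/10) = 0.512; P(data | r = 9) = (9/10)(9/10)(9/10) = 0.729.
Multiplying each by its prior: 3/13 · 0.008 = 0.0018462, 3/13 · 0.064 = 0.014769, 1/13 · 0.125 = 0.0096154, 3/13 · 0.216 = 0.049846, 1/13 · 0.512 = 0.039385, 2/13 · 0.729 = 0.11215; with total 0.22762.
So P(r = 4 | data) = (0.014769) / (0.22762) = 0.064887.

0.0649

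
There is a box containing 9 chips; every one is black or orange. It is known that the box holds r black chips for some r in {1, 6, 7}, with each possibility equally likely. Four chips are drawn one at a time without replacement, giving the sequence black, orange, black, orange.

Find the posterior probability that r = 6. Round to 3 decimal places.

0.682

For each hypothesis, P(data | H) works out to: P(data | r = 1) = (1/9)(8/8)(0/7) = 0; P(data | r = 6) = (6/9)(3/8)(5/7)(2/6) = 5/84; P(data | r = 7) = (7/9)(2/8)(6/7)(1/6) = 1/36.
Multiplying each by its prior: 1/3 · 0 = 0, 1/3 · 5/84 = 5/252, 1/3 · 1/36 = 1/108; these sum to 11/378.
Hence P(r = 6 | data) = (5/252) / (11/378) = 15/22.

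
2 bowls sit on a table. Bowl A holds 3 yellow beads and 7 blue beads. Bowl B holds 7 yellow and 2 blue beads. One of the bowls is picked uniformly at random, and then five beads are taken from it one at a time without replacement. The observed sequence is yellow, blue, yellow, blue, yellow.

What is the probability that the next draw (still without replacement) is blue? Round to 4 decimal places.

The likelihood of the observed sequence under each hypothesis: P(data | bowl A) = (3/10)(7/9)(2/8)(6/7)(1/6) = 1/120; P(data | bowl B) = (7/9)(2/8)(6/7)(1/6)(5/5) = 1/36.
Weighting by the prior gives 1/2 · 1/120 = 1/240, 1/2 · 1/36 = 1/72; summing to 13/720.
The posterior is then P(bowl A | data) = 3/13, P(bowl B | data) = 10/13.
So P(blue next | data) = Σ P(blue next | H) P(H | data) = (1)(3/13) + (0)(10/13) = 3/13.

0.2308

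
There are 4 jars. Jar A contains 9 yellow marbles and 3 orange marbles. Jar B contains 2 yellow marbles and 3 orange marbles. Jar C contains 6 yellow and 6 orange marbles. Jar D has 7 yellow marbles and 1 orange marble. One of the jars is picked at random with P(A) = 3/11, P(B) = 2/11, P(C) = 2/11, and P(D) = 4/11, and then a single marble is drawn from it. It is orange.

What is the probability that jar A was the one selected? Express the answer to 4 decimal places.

0.2174

Compute the likelihood of this draw for each case: P(data | jar A) = (3/12) = 1/4; P(data | jar B) = (3/5) = 3/5; P(data | jar C) = (6/12) = 1/2; P(data | jar D) = (1/8) = 1/8.
Multiplying each by its prior: 3/11 · 1/4 = 3/44, 2/11 · 3/5 = 6/55, 2/11 · 1/2 = 1/11, 4/11 · 1/8 = 1/22; these sum to 69/220.
By Bayes' rule, P(jar A | data) = (3/44) / (69/220) = 5/23.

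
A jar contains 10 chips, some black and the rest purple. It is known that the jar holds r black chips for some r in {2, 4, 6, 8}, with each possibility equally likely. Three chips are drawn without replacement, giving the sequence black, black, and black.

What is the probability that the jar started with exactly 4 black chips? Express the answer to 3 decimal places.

0.050

Compute the likelihood of the observed sequence for each case: P(data | r = 2) = (2/10)(1/9)(0/8) = 0; P(data | r = 4) = (4/10)(3/9)(2/8) = 1/30; P(data | r = 6) = (6/10)(5/9)(4/8) = 1/6; P(data | r = 8) = (8/10)(7/9)(6/8) = 7/15.
Weighting by the prior gives 1/4 · 0 = 0, 1/4 · 1/30 = 1/120, 1/4 · 1/6 = 1/24, 1/4 · 7/15 = 7/60; these sum to 1/6.
So P(r = 4 | data) = (1/120) / (1/6) = 1/20.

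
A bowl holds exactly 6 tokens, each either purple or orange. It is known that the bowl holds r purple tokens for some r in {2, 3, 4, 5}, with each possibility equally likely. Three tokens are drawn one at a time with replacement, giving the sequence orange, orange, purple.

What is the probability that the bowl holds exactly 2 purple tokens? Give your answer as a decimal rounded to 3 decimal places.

The likelihood of the observed sequence under each hypothesis: P(data | r = 2) = (4/6)(4/6)(2/6) = 4/27; P(data | r = 3) = (3/6)(3/6)(3/6) = 1/8; P(data | r = 4) = (2/6)(2/6)(4/6) = 2/27; P(data | r = 5) = (1/6)(1/6)(5/6) = 5/216.
The prior-weighted likelihoods are 1/4 · 4/27 = 1/27, 1/4 · 1/8 = 1/32, 1/4 · 2/27 = 1/54, 1/4 · 5/216 = 5/864; these sum to 5/54.
So P(r = 2 | data) = (1/27) / (5/54) = 2/5.

0.400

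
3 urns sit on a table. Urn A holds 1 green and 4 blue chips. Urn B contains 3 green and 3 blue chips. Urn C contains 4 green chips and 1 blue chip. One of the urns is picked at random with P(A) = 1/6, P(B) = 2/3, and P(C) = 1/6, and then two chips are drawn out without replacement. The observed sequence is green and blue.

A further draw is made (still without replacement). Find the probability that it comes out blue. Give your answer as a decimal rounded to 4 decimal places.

0.5000

Under each hypothesis, the probability of the observed sequence is: P(data | urn A) = (1/5)(4/4) = 1/5; P(data | urn B) = (3/6)(3/5) = 3/10; P(data | urn C) = (4/5)(1/4) = 1/5.
Weighting by the prior gives 1/6 · 1/5 = 1/30, 2/3 · 3/10 = 1/5, 1/6 · 1/5 = 1/30; with total 4/15.
Dividing through by the total gives posterior P(urn A | data) = 1/8, P(urn B | data) = 3/4, P(urn C | data) = 1/8.
So P(blue next | data) = Σ P(blue next | H) P(H | data) = (1)(1/8) + (1/2)(3/4) + (0)(1/8) = 1/2.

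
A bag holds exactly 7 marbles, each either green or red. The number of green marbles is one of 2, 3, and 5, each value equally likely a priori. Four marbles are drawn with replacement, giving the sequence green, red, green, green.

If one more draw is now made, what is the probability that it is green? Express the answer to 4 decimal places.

0.5937

The likelihood of the observed sequence under each hypothesis: P(data | r = 2) = (2/7)(5/7)(2/7)(2/7) = 0.01666; P(data | r = 3) = (3/7)(4/7)(3/7)(3/7) = 0.044981; P(data | r = 5) = (5/7)(2/7)(5/7)(5/7) = 0.10412.
Weighting by the prior gives 1/3 · 0.01666 = 0.0055532, 1/3 · 0.044981 = 0.014994, 1/3 · 0.10412 = 0.034708; with total 0.055255.
Normalising, the posterior is P(r = 2 | data) = 0.1005, P(r = 3 | data) = 0.27136, P(r = 5 | data) = 0.62814.
So P(green next | data) = Σ P(green next | H) P(H | data) = (2/7)(0.1005) + (3/7)(0.27136) + (5/7)(0.62814) = 0.59368.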